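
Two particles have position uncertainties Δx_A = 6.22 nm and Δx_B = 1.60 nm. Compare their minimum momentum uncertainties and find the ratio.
Particle B has the larger minimum momentum uncertainty, by a factor of 3.89.

For each particle, the minimum momentum uncertainty is Δp_min = ℏ/(2Δx):

Particle A: Δp_A = ℏ/(2×6.220e-09 m) = 8.477e-27 kg·m/s
Particle B: Δp_B = ℏ/(2×1.600e-09 m) = 3.296e-26 kg·m/s

Ratio: Δp_B/Δp_A = 3.89

Since Δp_min ∝ 1/Δx, the particle with smaller position uncertainty (B) has larger momentum uncertainty.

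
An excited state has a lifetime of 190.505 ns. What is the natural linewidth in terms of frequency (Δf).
417.719 kHz

Using the energy-time uncertainty principle and E = hf:
ΔEΔt ≥ ℏ/2
hΔf·Δt ≥ ℏ/2

The minimum frequency uncertainty is:
Δf = ℏ/(2hτ) = 1/(4πτ)
Δf = 1/(4π × 1.905e-07 s)
Δf = 4.177e+05 Hz = 417.719 kHz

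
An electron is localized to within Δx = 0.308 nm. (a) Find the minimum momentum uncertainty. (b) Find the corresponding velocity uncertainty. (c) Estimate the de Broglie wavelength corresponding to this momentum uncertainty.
(a) Δp_min = 1.712 × 10^-25 kg·m/s
(b) Δv_min = 187.934 km/s
(c) λ_dB = 3.870 nm

Step-by-step:

(a) From the uncertainty principle:
Δp_min = ℏ/(2Δx) = (1.055e-34 J·s)/(2 × 3.080e-10 m) = 1.712e-25 kg·m/s

(b) The velocity uncertainty:
Δv = Δp/m = (1.712e-25 kg·m/s)/(9.109e-31 kg) = 1.879e+05 m/s = 187.934 km/s

(c) The de Broglie wavelength for this momentum:
λ = h/p = (6.626e-34 J·s)/(1.712e-25 kg·m/s) = 3.870e-09 m = 3.870 nm

Note: The de Broglie wavelength is comparable to the localization size, as expected from wave-particle duality.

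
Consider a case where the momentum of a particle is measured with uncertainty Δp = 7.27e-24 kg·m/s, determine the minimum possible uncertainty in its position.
7.253 pm

Using the Heisenberg uncertainty principle:
ΔxΔp ≥ ℏ/2

The minimum uncertainty in position is:
Δx_min = ℏ/(2Δp)
Δx_min = (1.055e-34 J·s) / (2 × 7.270e-24 kg·m/s)
Δx_min = 7.253e-12 m = 7.253 pm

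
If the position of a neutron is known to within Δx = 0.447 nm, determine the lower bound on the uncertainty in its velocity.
70.428 m/s

Using the Heisenberg uncertainty principle and Δp = mΔv:
ΔxΔp ≥ ℏ/2
Δx(mΔv) ≥ ℏ/2

The minimum uncertainty in velocity is:
Δv_min = ℏ/(2mΔx)
Δv_min = (1.055e-34 J·s) / (2 × 1.675e-27 kg × 4.470e-10 m)
Δv_min = 7.043e+01 m/s = 70.428 m/s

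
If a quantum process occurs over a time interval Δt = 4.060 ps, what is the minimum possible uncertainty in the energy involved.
81.061 μeV

Using the energy-time uncertainty principle:
ΔEΔt ≥ ℏ/2

The minimum uncertainty in energy is:
ΔE_min = ℏ/(2Δt)
ΔE_min = (1.055e-34 J·s) / (2 × 4.060e-12 s)
ΔE_min = 1.299e-23 J = 81.061 μeV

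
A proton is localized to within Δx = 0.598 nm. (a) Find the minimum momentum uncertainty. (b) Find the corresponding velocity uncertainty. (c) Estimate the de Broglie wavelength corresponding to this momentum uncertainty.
(a) Δp_min = 8.817 × 10^-26 kg·m/s
(b) Δv_min = 52.717 m/s
(c) λ_dB = 7.515 nm

Step-by-step:

(a) From the uncertainty principle:
Δp_min = ℏ/(2Δx) = (1.055e-34 J·s)/(2 × 5.980e-10 m) = 8.817e-26 kg·m/s

(b) The velocity uncertainty:
Δv = Δp/m = (8.817e-26 kg·m/s)/(1.673e-27 kg) = 5.272e+01 m/s = 52.717 m/s

(c) The de Broglie wavelength for this momentum:
λ = h/p = (6.626e-34 J·s)/(8.817e-26 kg·m/s) = 7.515e-09 m = 7.515 nm

Note: The de Broglie wavelength is comparable to the localization size, as expected from wave-particle duality.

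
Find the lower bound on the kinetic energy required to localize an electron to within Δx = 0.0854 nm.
1.306 eV

Localizing a particle requires giving it sufficient momentum uncertainty:

1. From uncertainty principle: Δp ≥ ℏ/(2Δx)
   Δp_min = (1.055e-34 J·s) / (2 × 8.540e-11 m)
   Δp_min = 6.174e-25 kg·m/s

2. This momentum uncertainty corresponds to kinetic energy:
   KE ≈ (Δp)²/(2m) = (6.174e-25)²/(2 × 9.109e-31 kg)
   KE = 2.092e-19 J = 1.306 eV

Tighter localization requires more energy.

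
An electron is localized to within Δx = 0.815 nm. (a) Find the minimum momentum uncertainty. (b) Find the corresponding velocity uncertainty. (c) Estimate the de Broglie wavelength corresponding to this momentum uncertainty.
(a) Δp_min = 6.470 × 10^-26 kg·m/s
(b) Δv_min = 71.023 km/s
(c) λ_dB = 10.242 nm

Step-by-step:

(a) From the uncertainty principle:
Δp_min = ℏ/(2Δx) = (1.055e-34 J·s)/(2 × 8.150e-10 m) = 6.470e-26 kg·m/s

(b) The velocity uncertainty:
Δv = Δp/m = (6.470e-26 kg·m/s)/(9.109e-31 kg) = 7.102e+04 m/s = 71.023 km/s

(c) The de Broglie wavelength for this momentum:
λ = h/p = (6.626e-34 J·s)/(6.470e-26 kg·m/s) = 1.024e-08 m = 10.242 nm

Note: The de Broglie wavelength is comparable to the localization size, as expected from wave-particle duality.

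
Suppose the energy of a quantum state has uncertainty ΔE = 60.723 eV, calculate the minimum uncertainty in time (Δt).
5.420 as

Using the energy-time uncertainty principle:
ΔEΔt ≥ ℏ/2

The minimum uncertainty in time is:
Δt_min = ℏ/(2ΔE)
Δt_min = (1.055e-34 J·s) / (2 × 9.729e-18 J)
Δt_min = 5.420e-18 s = 5.420 as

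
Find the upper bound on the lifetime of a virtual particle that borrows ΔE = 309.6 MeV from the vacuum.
1.063 ys

Using the energy-time uncertainty principle:
ΔEΔt ≥ ℏ/2

For a virtual particle borrowing energy ΔE, the maximum lifetime is:
Δt_max = ℏ/(2ΔE)

Converting energy:
ΔE = 309.6 MeV = 4.960e-11 J

Δt_max = (1.055e-34 J·s) / (2 × 4.960e-11 J)
Δt_max = 1.063e-24 s = 1.063 ys

Virtual particles with higher borrowed energy exist for shorter times.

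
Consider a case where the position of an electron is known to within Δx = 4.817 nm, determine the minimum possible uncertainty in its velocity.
12.017 km/s

Using the Heisenberg uncertainty principle and Δp = mΔv:
ΔxΔp ≥ ℏ/2
Δx(mΔv) ≥ ℏ/2

The minimum uncertainty in velocity is:
Δv_min = ℏ/(2mΔx)
Δv_min = (1.055e-34 J·s) / (2 × 9.109e-31 kg × 4.817e-09 m)
Δv_min = 1.202e+04 m/s = 12.017 km/s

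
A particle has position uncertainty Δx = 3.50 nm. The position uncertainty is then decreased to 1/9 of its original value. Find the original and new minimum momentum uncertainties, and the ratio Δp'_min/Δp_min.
Original Δp_min = 1.507 × 10^-26 kg·m/s; new Δp'_min = 1.356 × 10^-25 kg·m/s; ratio Δp'_min/Δp_min = 9.

From the uncertainty principle ΔxΔp ≥ ℏ/2, the minimum momentum uncertainty is Δp_min = ℏ/(2Δx).

Original (Δx = 3.50 nm = 3.500e-09 m):
Δp_min = (1.055e-34 J·s)/(2 × 3.500e-09 m) = 1.507e-26 kg·m/s

When Δx → (1/9)Δx:
Δp'_min = ℏ/(2 × (1/9)Δx) = 9 × ℏ/(2Δx) = 9 × Δp_min
Δp'_min = 9 × 1.507e-26 kg·m/s = 1.356e-25 kg·m/s

Since Δp_min ∝ 1/Δx, when Δx is decreased to 1/9 of its original value, Δp_min increases to 9 times its original value.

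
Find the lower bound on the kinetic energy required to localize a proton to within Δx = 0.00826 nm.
76.032 meV

Localizing a particle requires giving it sufficient momentum uncertainty:

1. From uncertainty principle: Δp ≥ ℏ/(2Δx)
   Δp_min = (1.055e-34 J·s) / (2 × 8.260e-12 m)
   Δp_min = 6.384e-24 kg·m/s

2. This momentum uncertainty corresponds to kinetic energy:
   KE ≈ (Δp)²/(2m) = (6.384e-24)²/(2 × 1.673e-27 kg)
   KE = 1.218e-20 J = 76.032 meV

Tighter localization requires more energy.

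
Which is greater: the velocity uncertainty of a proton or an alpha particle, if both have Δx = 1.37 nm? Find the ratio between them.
The proton has the larger minimum velocity uncertainty, by a ratio of 4.0.

For both particles, Δp_min = ℏ/(2Δx) = 3.849e-26 kg·m/s (same for both).

The velocity uncertainty is Δv = Δp/m:
- proton: Δv = 3.849e-26 / 1.673e-27 = 2.301e+01 m/s = 23.011 m/s
- alpha particle: Δv = 3.849e-26 / 6.645e-27 = 5.792e+00 m/s = 5.792 m/s

Ratio: 2.301e+01 / 5.792e+00 = 4.0

The lighter particle has larger velocity uncertainty because Δv ∝ 1/m.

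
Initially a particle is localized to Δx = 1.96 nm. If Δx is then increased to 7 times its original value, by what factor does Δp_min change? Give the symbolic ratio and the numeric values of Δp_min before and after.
Original Δp_min = 2.690 × 10^-26 kg·m/s; new Δp'_min = 3.843 × 10^-27 kg·m/s; ratio Δp'_min/Δp_min = 1/7.

From the uncertainty principle ΔxΔp ≥ ℏ/2, the minimum momentum uncertainty is Δp_min = ℏ/(2Δx).

Original (Δx = 1.96 nm = 1.960e-09 m):
Δp_min = (1.055e-34 J·s)/(2 × 1.960e-09 m) = 2.690e-26 kg·m/s

When Δx → 7Δx:
Δp'_min = ℏ/(2 × 7Δx) = (1/7) × ℏ/(2Δx) = (1/7) × Δp_min
Δp'_min = 1/7 × 2.690e-26 kg·m/s = 3.843e-27 kg·m/s

Since Δp_min ∝ 1/Δx, when Δx is increased to 7 times its original value, Δp_min decreases to 1/7 of its original value.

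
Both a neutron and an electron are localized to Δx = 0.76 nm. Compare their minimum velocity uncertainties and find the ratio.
The electron has the larger minimum velocity uncertainty, by a ratio of 1838.7.

For both particles, Δp_min = ℏ/(2Δx) = 6.938e-26 kg·m/s (same for both).

The velocity uncertainty is Δv = Δp/m:
- neutron: Δv = 6.938e-26 / 1.675e-27 = 4.142e+01 m/s = 41.423 m/s
- electron: Δv = 6.938e-26 / 9.109e-31 = 7.616e+04 m/s = 76.163 km/s

Ratio: 7.616e+04 / 4.142e+01 = 1838.7

The lighter particle has larger velocity uncertainty because Δv ∝ 1/m.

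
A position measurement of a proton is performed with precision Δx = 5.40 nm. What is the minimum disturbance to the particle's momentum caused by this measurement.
9.765 × 10^-27 kg·m/s

The uncertainty principle implies that measuring position disturbs momentum:
ΔxΔp ≥ ℏ/2

When we measure position with precision Δx, we necessarily introduce a momentum uncertainty:
Δp ≥ ℏ/(2Δx)
Δp_min = (1.055e-34 J·s) / (2 × 5.400e-09 m)
Δp_min = 9.765e-27 kg·m/s

The more precisely we measure position, the greater the momentum disturbance.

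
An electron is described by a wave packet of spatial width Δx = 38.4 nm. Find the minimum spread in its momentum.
1.373 × 10^-27 kg·m/s

For a wave packet, the spatial width Δx and momentum spread Δp are related by the uncertainty principle:
ΔxΔp ≥ ℏ/2

The minimum momentum spread is:
Δp_min = ℏ/(2Δx)
Δp_min = (1.055e-34 J·s) / (2 × 3.840e-08 m)
Δp_min = 1.373e-27 kg·m/s

A wave packet cannot have both a well-defined position and well-defined momentum.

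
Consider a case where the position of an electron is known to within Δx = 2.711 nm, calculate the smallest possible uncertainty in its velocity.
21.351 km/s

Using the Heisenberg uncertainty principle and Δp = mΔv:
ΔxΔp ≥ ℏ/2
Δx(mΔv) ≥ ℏ/2

The minimum uncertainty in velocity is:
Δv_min = ℏ/(2mΔx)
Δv_min = (1.055e-34 J·s) / (2 × 9.109e-31 kg × 2.711e-09 m)
Δv_min = 2.135e+04 m/s = 21.351 km/s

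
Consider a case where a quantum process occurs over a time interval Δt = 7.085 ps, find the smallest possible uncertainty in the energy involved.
46.451 μeV

Using the energy-time uncertainty principle:
ΔEΔt ≥ ℏ/2

The minimum uncertainty in energy is:
ΔE_min = ℏ/(2Δt)
ΔE_min = (1.055e-34 J·s) / (2 × 7.085e-12 s)
ΔE_min = 7.442e-24 J = 46.451 μeV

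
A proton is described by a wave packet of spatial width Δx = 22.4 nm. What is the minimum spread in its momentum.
2.354 × 10^-27 kg·m/s

For a wave packet, the spatial width Δx and momentum spread Δp are related by the uncertainty principle:
ΔxΔp ≥ ℏ/2

The minimum momentum spread is:
Δp_min = ℏ/(2Δx)
Δp_min = (1.055e-34 J·s) / (2 × 2.240e-08 m)
Δp_min = 2.354e-27 kg·m/s

A wave packet cannot have both a well-defined position and well-defined momentum.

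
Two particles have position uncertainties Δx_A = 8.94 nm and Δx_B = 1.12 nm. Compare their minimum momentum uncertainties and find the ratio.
Particle B has the larger minimum momentum uncertainty, by a factor of 7.98.

For each particle, the minimum momentum uncertainty is Δp_min = ℏ/(2Δx):

Particle A: Δp_A = ℏ/(2×8.940e-09 m) = 5.898e-27 kg·m/s
Particle B: Δp_B = ℏ/(2×1.120e-09 m) = 4.708e-26 kg·m/s

Ratio: Δp_B/Δp_A = 7.98

Since Δp_min ∝ 1/Δx, the particle with smaller position uncertainty (B) has larger momentum uncertainty.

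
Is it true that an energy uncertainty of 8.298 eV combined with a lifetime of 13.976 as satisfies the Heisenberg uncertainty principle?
No, it violates the uncertainty relation.

Calculate the product ΔEΔt:
ΔE = 8.298 eV = 1.329e-18 J
ΔEΔt = (1.329e-18 J) × (1.398e-17 s)
ΔEΔt = 1.858e-35 J·s

Compare to the minimum allowed value ℏ/2:
ℏ/2 = 5.273e-35 J·s

Since ΔEΔt = 1.858e-35 J·s < 5.273e-35 J·s = ℏ/2,
this violates the uncertainty relation.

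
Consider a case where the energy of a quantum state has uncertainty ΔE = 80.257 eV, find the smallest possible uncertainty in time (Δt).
4.101 as

Using the energy-time uncertainty principle:
ΔEΔt ≥ ℏ/2

The minimum uncertainty in time is:
Δt_min = ℏ/(2ΔE)
Δt_min = (1.055e-34 J·s) / (2 × 1.286e-17 J)
Δt_min = 4.101e-18 s = 4.101 as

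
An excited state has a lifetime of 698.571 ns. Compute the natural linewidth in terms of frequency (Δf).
113.915 kHz

Using the energy-time uncertainty principle and E = hf:
ΔEΔt ≥ ℏ/2
hΔf·Δt ≥ ℏ/2

The minimum frequency uncertainty is:
Δf = ℏ/(2hτ) = 1/(4πτ)
Δf = 1/(4π × 6.986e-07 s)
Δf = 1.139e+05 Hz = 113.915 kHz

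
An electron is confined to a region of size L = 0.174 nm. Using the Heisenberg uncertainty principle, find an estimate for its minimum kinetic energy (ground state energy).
314.604 meV

Using the uncertainty principle to estimate ground state energy:

1. The position uncertainty is approximately the confinement size:
   Δx ≈ L = 1.740e-10 m

2. From ΔxΔp ≥ ℏ/2, the minimum momentum uncertainty is:
   Δp ≈ ℏ/(2L) = 3.030e-25 kg·m/s

3. The kinetic energy is approximately:
   KE ≈ (Δp)²/(2m) = (3.030e-25)²/(2 × 9.109e-31 kg)
   KE ≈ 5.041e-20 J = 314.604 meV

This is an order-of-magnitude estimate of the ground state energy.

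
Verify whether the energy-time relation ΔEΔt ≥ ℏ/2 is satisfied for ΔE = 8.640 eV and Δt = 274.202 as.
Yes, it satisfies the uncertainty relation.

Calculate the product ΔEΔt:
ΔE = 8.640 eV = 1.384e-18 J
ΔEΔt = (1.384e-18 J) × (2.742e-16 s)
ΔEΔt = 3.796e-34 J·s

Compare to the minimum allowed value ℏ/2:
ℏ/2 = 5.273e-35 J·s

Since ΔEΔt = 3.796e-34 J·s ≥ 5.273e-35 J·s = ℏ/2,
this satisfies the uncertainty relation.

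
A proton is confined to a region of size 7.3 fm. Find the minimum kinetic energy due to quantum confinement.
97.344 keV

Using the uncertainty principle:

1. Position uncertainty: Δx ≈ 7.300e-15 m
2. Minimum momentum uncertainty: Δp = ℏ/(2Δx) = 7.223e-21 kg·m/s
3. Minimum kinetic energy:
   KE = (Δp)²/(2m) = (7.223e-21)²/(2 × 1.673e-27 kg)
   KE = 1.560e-14 J = 97.344 keV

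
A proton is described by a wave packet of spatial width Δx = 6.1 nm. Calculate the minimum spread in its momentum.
8.644 × 10^-27 kg·m/s

For a wave packet, the spatial width Δx and momentum spread Δp are related by the uncertainty principle:
ΔxΔp ≥ ℏ/2

The minimum momentum spread is:
Δp_min = ℏ/(2Δx)
Δp_min = (1.055e-34 J·s) / (2 × 6.100e-09 m)
Δp_min = 8.644e-27 kg·m/s

A wave packet cannot have both a well-defined position and well-defined momentum.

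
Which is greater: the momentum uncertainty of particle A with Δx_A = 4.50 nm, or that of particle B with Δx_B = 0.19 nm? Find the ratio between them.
Particle B has the larger minimum momentum uncertainty, by a factor of 23.68.

For each particle, the minimum momentum uncertainty is Δp_min = ℏ/(2Δx):

Particle A: Δp_A = ℏ/(2×4.500e-09 m) = 1.172e-26 kg·m/s
Particle B: Δp_B = ℏ/(2×1.900e-10 m) = 2.775e-25 kg·m/s

Ratio: Δp_B/Δp_A = 23.68

Since Δp_min ∝ 1/Δx, the particle with smaller position uncertainty (B) has larger momentum uncertainty.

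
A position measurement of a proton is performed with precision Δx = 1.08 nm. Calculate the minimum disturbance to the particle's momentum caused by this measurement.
4.882 × 10^-26 kg·m/s

The uncertainty principle implies that measuring position disturbs momentum:
ΔxΔp ≥ ℏ/2

When we measure position with precision Δx, we necessarily introduce a momentum uncertainty:
Δp ≥ ℏ/(2Δx)
Δp_min = (1.055e-34 J·s) / (2 × 1.080e-09 m)
Δp_min = 4.882e-26 kg·m/s

The more precisely we measure position, the greater the momentum disturbance.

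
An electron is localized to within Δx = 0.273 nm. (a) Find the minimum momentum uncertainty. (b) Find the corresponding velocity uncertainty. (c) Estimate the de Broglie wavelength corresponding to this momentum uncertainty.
(a) Δp_min = 1.931 × 10^-25 kg·m/s
(b) Δv_min = 212.029 km/s
(c) λ_dB = 3.431 nm

Step-by-step:

(a) From the uncertainty principle:
Δp_min = ℏ/(2Δx) = (1.055e-34 J·s)/(2 × 2.730e-10 m) = 1.931e-25 kg·m/s

(b) The velocity uncertainty:
Δv = Δp/m = (1.931e-25 kg·m/s)/(9.109e-31 kg) = 2.120e+05 m/s = 212.029 km/s

(c) The de Broglie wavelength for this momentum:
λ = h/p = (6.626e-34 J·s)/(1.931e-25 kg·m/s) = 3.431e-09 m = 3.431 nm

Note: The de Broglie wavelength is comparable to the localization size, as expected from wave-particle duality.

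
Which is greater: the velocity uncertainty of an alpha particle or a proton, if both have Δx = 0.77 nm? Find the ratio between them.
The proton has the larger minimum velocity uncertainty, by a ratio of 4.0.

For both particles, Δp_min = ℏ/(2Δx) = 6.848e-26 kg·m/s (same for both).

The velocity uncertainty is Δv = Δp/m:
- alpha particle: Δv = 6.848e-26 / 6.645e-27 = 1.031e+01 m/s = 10.306 m/s
- proton: Δv = 6.848e-26 / 1.673e-27 = 4.094e+01 m/s = 40.941 m/s

Ratio: 4.094e+01 / 1.031e+01 = 4.0

The lighter particle has larger velocity uncertainty because Δv ∝ 1/m.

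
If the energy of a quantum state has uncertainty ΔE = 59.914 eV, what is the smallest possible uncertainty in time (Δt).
5.493 as

Using the energy-time uncertainty principle:
ΔEΔt ≥ ℏ/2

The minimum uncertainty in time is:
Δt_min = ℏ/(2ΔE)
Δt_min = (1.055e-34 J·s) / (2 × 9.599e-18 J)
Δt_min = 5.493e-18 s = 5.493 as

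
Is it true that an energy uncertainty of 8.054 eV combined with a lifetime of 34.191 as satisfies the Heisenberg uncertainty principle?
No, it violates the uncertainty relation.

Calculate the product ΔEΔt:
ΔE = 8.054 eV = 1.290e-18 J
ΔEΔt = (1.290e-18 J) × (3.419e-17 s)
ΔEΔt = 4.412e-35 J·s

Compare to the minimum allowed value ℏ/2:
ℏ/2 = 5.273e-35 J·s

Since ΔEΔt = 4.412e-35 J·s < 5.273e-35 J·s = ℏ/2,
this violates the uncertainty relation.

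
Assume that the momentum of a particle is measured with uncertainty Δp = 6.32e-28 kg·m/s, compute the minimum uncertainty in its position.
83.431 nm

Using the Heisenberg uncertainty principle:
ΔxΔp ≥ ℏ/2

The minimum uncertainty in position is:
Δx_min = ℏ/(2Δp)
Δx_min = (1.055e-34 J·s) / (2 × 6.320e-28 kg·m/s)
Δx_min = 8.343e-08 m = 83.431 nm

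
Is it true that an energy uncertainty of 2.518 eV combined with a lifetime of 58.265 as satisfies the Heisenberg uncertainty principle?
No, it violates the uncertainty relation.

Calculate the product ΔEΔt:
ΔE = 2.518 eV = 4.034e-19 J
ΔEΔt = (4.034e-19 J) × (5.826e-17 s)
ΔEΔt = 2.351e-35 J·s

Compare to the minimum allowed value ℏ/2:
ℏ/2 = 5.273e-35 J·s

Since ΔEΔt = 2.351e-35 J·s < 5.273e-35 J·s = ℏ/2,
this violates the uncertainty relation.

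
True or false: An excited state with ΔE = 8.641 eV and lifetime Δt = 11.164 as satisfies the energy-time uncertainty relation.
No, it violates the uncertainty relation.

Calculate the product ΔEΔt:
ΔE = 8.641 eV = 1.384e-18 J
ΔEΔt = (1.384e-18 J) × (1.116e-17 s)
ΔEΔt = 1.546e-35 J·s

Compare to the minimum allowed value ℏ/2:
ℏ/2 = 5.273e-35 J·s

Since ΔEΔt = 1.546e-35 J·s < 5.273e-35 J·s = ℏ/2,
this violates the uncertainty relation.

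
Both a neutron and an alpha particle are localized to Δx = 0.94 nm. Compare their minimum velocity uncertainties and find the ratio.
The neutron has the larger minimum velocity uncertainty, by a ratio of 4.0.

For both particles, Δp_min = ℏ/(2Δx) = 5.609e-26 kg·m/s (same for both).

The velocity uncertainty is Δv = Δp/m:
- neutron: Δv = 5.609e-26 / 1.675e-27 = 3.349e+01 m/s = 33.491 m/s
- alpha particle: Δv = 5.609e-26 / 6.645e-27 = 8.442e+00 m/s = 8.442 m/s

Ratio: 3.349e+01 / 8.442e+00 = 4.0

The lighter particle has larger velocity uncertainty because Δv ∝ 1/m.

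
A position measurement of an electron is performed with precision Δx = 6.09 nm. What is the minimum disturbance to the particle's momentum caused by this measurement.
8.658 × 10^-27 kg·m/s

The uncertainty principle implies that measuring position disturbs momentum:
ΔxΔp ≥ ℏ/2

When we measure position with precision Δx, we necessarily introduce a momentum uncertainty:
Δp ≥ ℏ/(2Δx)
Δp_min = (1.055e-34 J·s) / (2 × 6.090e-09 m)
Δp_min = 8.658e-27 kg·m/s

The more precisely we measure position, the greater the momentum disturbance.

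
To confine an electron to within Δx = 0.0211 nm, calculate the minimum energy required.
21.394 eV

Localizing a particle requires giving it sufficient momentum uncertainty:

1. From uncertainty principle: Δp ≥ ℏ/(2Δx)
   Δp_min = (1.055e-34 J·s) / (2 × 2.110e-11 m)
   Δp_min = 2.499e-24 kg·m/s

2. This momentum uncertainty corresponds to kinetic energy:
   KE ≈ (Δp)²/(2m) = (2.499e-24)²/(2 × 9.109e-31 kg)
   KE = 3.428e-18 J = 21.394 eV

Tighter localization requires more energy.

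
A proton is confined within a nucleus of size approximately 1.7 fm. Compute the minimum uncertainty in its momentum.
3.102 × 10^-20 kg·m/s

Using the Heisenberg uncertainty principle:
ΔxΔp ≥ ℏ/2

With Δx ≈ L = 1.700e-15 m (the confinement size):
Δp_min = ℏ/(2Δx)
Δp_min = (1.055e-34 J·s) / (2 × 1.700e-15 m)
Δp_min = 3.102e-20 kg·m/s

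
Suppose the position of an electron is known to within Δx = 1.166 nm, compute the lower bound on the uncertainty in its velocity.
49.643 km/s

Using the Heisenberg uncertainty principle and Δp = mΔv:
ΔxΔp ≥ ℏ/2
Δx(mΔv) ≥ ℏ/2

The minimum uncertainty in velocity is:
Δv_min = ℏ/(2mΔx)
Δv_min = (1.055e-34 J·s) / (2 × 9.109e-31 kg × 1.166e-09 m)
Δv_min = 4.964e+04 m/s = 49.643 km/s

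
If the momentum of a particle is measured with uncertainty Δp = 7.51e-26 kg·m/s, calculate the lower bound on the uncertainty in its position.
702.112 pm

Using the Heisenberg uncertainty principle:
ΔxΔp ≥ ℏ/2

The minimum uncertainty in position is:
Δx_min = ℏ/(2Δp)
Δx_min = (1.055e-34 J·s) / (2 × 7.510e-26 kg·m/s)
Δx_min = 7.021e-10 m = 702.112 pm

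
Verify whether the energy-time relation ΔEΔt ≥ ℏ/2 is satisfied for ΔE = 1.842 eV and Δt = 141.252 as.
No, it violates the uncertainty relation.

Calculate the product ΔEΔt:
ΔE = 1.842 eV = 2.951e-19 J
ΔEΔt = (2.951e-19 J) × (1.413e-16 s)
ΔEΔt = 4.169e-35 J·s

Compare to the minimum allowed value ℏ/2:
ℏ/2 = 5.273e-35 J·s

Since ΔEΔt = 4.169e-35 J·s < 5.273e-35 J·s = ℏ/2,
this violates the uncertainty relation.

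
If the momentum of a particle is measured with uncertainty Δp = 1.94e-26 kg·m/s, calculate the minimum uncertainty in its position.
2.718 nm

Using the Heisenberg uncertainty principle:
ΔxΔp ≥ ℏ/2

The minimum uncertainty in position is:
Δx_min = ℏ/(2Δp)
Δx_min = (1.055e-34 J·s) / (2 × 1.940e-26 kg·m/s)
Δx_min = 2.718e-09 m = 2.718 nm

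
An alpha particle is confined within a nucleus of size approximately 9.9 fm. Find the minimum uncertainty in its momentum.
5.326 × 10^-21 kg·m/s

Using the Heisenberg uncertainty principle:
ΔxΔp ≥ ℏ/2

With Δx ≈ L = 9.900e-15 m (the confinement size):
Δp_min = ℏ/(2Δx)
Δp_min = (1.055e-34 J·s) / (2 × 9.900e-15 m)
Δp_min = 5.326e-21 kg·m/s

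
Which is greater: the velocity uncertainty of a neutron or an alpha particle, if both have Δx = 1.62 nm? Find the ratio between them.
The neutron has the larger minimum velocity uncertainty, by a ratio of 4.0.

For both particles, Δp_min = ℏ/(2Δx) = 3.255e-26 kg·m/s (same for both).

The velocity uncertainty is Δv = Δp/m:
- neutron: Δv = 3.255e-26 / 1.675e-27 = 1.943e+01 m/s = 19.433 m/s
- alpha particle: Δv = 3.255e-26 / 6.645e-27 = 4.898e+00 m/s = 4.898 m/s

Ratio: 1.943e+01 / 4.898e+00 = 4.0

The lighter particle has larger velocity uncertainty because Δv ∝ 1/m.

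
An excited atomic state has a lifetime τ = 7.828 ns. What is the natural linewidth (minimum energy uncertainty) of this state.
42.042 neV

Using the energy-time uncertainty principle:
ΔEΔt ≥ ℏ/2

The lifetime τ represents the time uncertainty Δt.
The natural linewidth (minimum energy uncertainty) is:

ΔE = ℏ/(2τ)
ΔE = (1.055e-34 J·s) / (2 × 7.828e-09 s)
ΔE = 6.736e-27 J = 42.042 neV

This natural linewidth limits the precision of spectroscopic measurements.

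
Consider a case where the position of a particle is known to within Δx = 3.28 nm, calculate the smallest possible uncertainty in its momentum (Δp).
1.608 × 10^-26 kg·m/s

Using the Heisenberg uncertainty principle:
ΔxΔp ≥ ℏ/2

The minimum uncertainty in momentum is:
Δp_min = ℏ/(2Δx)
Δp_min = (1.055e-34 J·s) / (2 × 3.280e-09 m)
Δp_min = 1.608e-26 kg·m/s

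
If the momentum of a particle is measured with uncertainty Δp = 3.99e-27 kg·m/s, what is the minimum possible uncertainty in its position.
13.215 nm

Using the Heisenberg uncertainty principle:
ΔxΔp ≥ ℏ/2

The minimum uncertainty in position is:
Δx_min = ℏ/(2Δp)
Δx_min = (1.055e-34 J·s) / (2 × 3.990e-27 kg·m/s)
Δx_min = 1.322e-08 m = 13.215 nm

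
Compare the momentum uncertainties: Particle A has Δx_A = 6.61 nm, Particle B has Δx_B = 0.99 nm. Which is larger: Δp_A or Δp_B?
Particle B has the larger minimum momentum uncertainty, by a factor of 6.68.

For each particle, the minimum momentum uncertainty is Δp_min = ℏ/(2Δx):

Particle A: Δp_A = ℏ/(2×6.610e-09 m) = 7.977e-27 kg·m/s
Particle B: Δp_B = ℏ/(2×9.900e-10 m) = 5.326e-26 kg·m/s

Ratio: Δp_B/Δp_A = 6.68

Since Δp_min ∝ 1/Δx, the particle with smaller position uncertainty (B) has larger momentum uncertainty.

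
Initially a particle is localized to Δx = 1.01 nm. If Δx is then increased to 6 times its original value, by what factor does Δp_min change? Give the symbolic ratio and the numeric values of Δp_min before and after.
Original Δp_min = 5.221 × 10^-26 kg·m/s; new Δp'_min = 8.701 × 10^-27 kg·m/s; ratio Δp'_min/Δp_min = 1/6.

From the uncertainty principle ΔxΔp ≥ ℏ/2, the minimum momentum uncertainty is Δp_min = ℏ/(2Δx).

Original (Δx = 1.01 nm = 1.010e-09 m):
Δp_min = (1.055e-34 J·s)/(2 × 1.010e-09 m) = 5.221e-26 kg·m/s

When Δx → 6Δx:
Δp'_min = ℏ/(2 × 6Δx) = (1/6) × ℏ/(2Δx) = (1/6) × Δp_min
Δp'_min = 1/6 × 5.221e-26 kg·m/s = 8.701e-27 kg·m/s

Since Δp_min ∝ 1/Δx, when Δx is increased to 6 times its original value, Δp_min decreases to 1/6 of its original value.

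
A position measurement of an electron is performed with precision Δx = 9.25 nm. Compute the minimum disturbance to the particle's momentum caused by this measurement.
5.700 × 10^-27 kg·m/s

The uncertainty principle implies that measuring position disturbs momentum:
ΔxΔp ≥ ℏ/2

When we measure position with precision Δx, we necessarily introduce a momentum uncertainty:
Δp ≥ ℏ/(2Δx)
Δp_min = (1.055e-34 J·s) / (2 × 9.250e-09 m)
Δp_min = 5.700e-27 kg·m/s

The more precisely we measure position, the greater the momentum disturbance.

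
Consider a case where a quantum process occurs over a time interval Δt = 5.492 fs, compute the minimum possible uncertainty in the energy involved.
59.925 meV

Using the energy-time uncertainty principle:
ΔEΔt ≥ ℏ/2

The minimum uncertainty in energy is:
ΔE_min = ℏ/(2Δt)
ΔE_min = (1.055e-34 J·s) / (2 × 5.492e-15 s)
ΔE_min = 9.601e-21 J = 59.925 meV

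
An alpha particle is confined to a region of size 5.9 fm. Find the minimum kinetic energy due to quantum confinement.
37.512 keV

Using the uncertainty principle:

1. Position uncertainty: Δx ≈ 5.900e-15 m
2. Minimum momentum uncertainty: Δp = ℏ/(2Δx) = 8.937e-21 kg·m/s
3. Minimum kinetic energy:
   KE = (Δp)²/(2m) = (8.937e-21)²/(2 × 6.645e-27 kg)
   KE = 6.010e-15 J = 37.512 keV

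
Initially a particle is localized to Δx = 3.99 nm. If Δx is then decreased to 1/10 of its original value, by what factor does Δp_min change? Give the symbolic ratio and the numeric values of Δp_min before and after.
Original Δp_min = 1.322 × 10^-26 kg·m/s; new Δp'_min = 1.322 × 10^-25 kg·m/s; ratio Δp'_min/Δp_min = 10.

From the uncertainty principle ΔxΔp ≥ ℏ/2, the minimum momentum uncertainty is Δp_min = ℏ/(2Δx).

Original (Δx = 3.99 nm = 3.990e-09 m):
Δp_min = (1.055e-34 J·s)/(2 × 3.990e-09 m) = 1.322e-26 kg·m/s

When Δx → (1/10)Δx:
Δp'_min = ℏ/(2 × (1/10)Δx) = 10 × ℏ/(2Δx) = 10 × Δp_min
Δp'_min = 10 × 1.322e-26 kg·m/s = 1.322e-25 kg·m/s

Since Δp_min ∝ 1/Δx, when Δx is decreased to 1/10 of its original value, Δp_min increases to 10 times its original value.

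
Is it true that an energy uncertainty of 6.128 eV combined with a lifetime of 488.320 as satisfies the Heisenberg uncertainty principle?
Yes, it satisfies the uncertainty relation.

Calculate the product ΔEΔt:
ΔE = 6.128 eV = 9.818e-19 J
ΔEΔt = (9.818e-19 J) × (4.883e-16 s)
ΔEΔt = 4.794e-34 J·s

Compare to the minimum allowed value ℏ/2:
ℏ/2 = 5.273e-35 J·s

Since ΔEΔt = 4.794e-34 J·s ≥ 5.273e-35 J·s = ℏ/2,
this satisfies the uncertainty relation.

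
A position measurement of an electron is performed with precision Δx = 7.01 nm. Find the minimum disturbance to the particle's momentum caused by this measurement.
7.522 × 10^-27 kg·m/s

The uncertainty principle implies that measuring position disturbs momentum:
ΔxΔp ≥ ℏ/2

When we measure position with precision Δx, we necessarily introduce a momentum uncertainty:
Δp ≥ ℏ/(2Δx)
Δp_min = (1.055e-34 J·s) / (2 × 7.010e-09 m)
Δp_min = 7.522e-27 kg·m/s

The more precisely we measure position, the greater the momentum disturbance.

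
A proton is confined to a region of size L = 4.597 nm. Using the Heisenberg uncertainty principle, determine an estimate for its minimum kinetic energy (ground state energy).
245.474 neV

Using the uncertainty principle to estimate ground state energy:

1. The position uncertainty is approximately the confinement size:
   Δx ≈ L = 4.597e-09 m

2. From ΔxΔp ≥ ℏ/2, the minimum momentum uncertainty is:
   Δp ≈ ℏ/(2L) = 1.147e-26 kg·m/s

3. The kinetic energy is approximately:
   KE ≈ (Δp)²/(2m) = (1.147e-26)²/(2 × 1.673e-27 kg)
   KE ≈ 3.933e-26 J = 245.474 neV

This is an order-of-magnitude estimate of the ground state energy.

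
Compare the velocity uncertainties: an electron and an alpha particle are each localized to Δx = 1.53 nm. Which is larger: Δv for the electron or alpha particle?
The electron has the larger minimum velocity uncertainty, by a ratio of 7294.3.

For both particles, Δp_min = ℏ/(2Δx) = 3.446e-26 kg·m/s (same for both).

The velocity uncertainty is Δv = Δp/m:
- electron: Δv = 3.446e-26 / 9.109e-31 = 3.783e+04 m/s = 37.833 km/s
- alpha particle: Δv = 3.446e-26 / 6.645e-27 = 5.187e+00 m/s = 5.187 m/s

Ratio: 3.783e+04 / 5.187e+00 = 7294.3

The lighter particle has larger velocity uncertainty because Δv ∝ 1/m.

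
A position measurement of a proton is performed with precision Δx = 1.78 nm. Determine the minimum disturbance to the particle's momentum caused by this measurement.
2.962 × 10^-26 kg·m/s

The uncertainty principle implies that measuring position disturbs momentum:
ΔxΔp ≥ ℏ/2

When we measure position with precision Δx, we necessarily introduce a momentum uncertainty:
Δp ≥ ℏ/(2Δx)
Δp_min = (1.055e-34 J·s) / (2 × 1.780e-09 m)
Δp_min = 2.962e-26 kg·m/s

The more precisely we measure position, the greater the momentum disturbance.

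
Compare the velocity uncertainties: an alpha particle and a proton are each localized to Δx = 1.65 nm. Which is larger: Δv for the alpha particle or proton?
The proton has the larger minimum velocity uncertainty, by a ratio of 4.0.

For both particles, Δp_min = ℏ/(2Δx) = 3.196e-26 kg·m/s (same for both).

The velocity uncertainty is Δv = Δp/m:
- alpha particle: Δv = 3.196e-26 / 6.645e-27 = 4.809e+00 m/s = 4.809 m/s
- proton: Δv = 3.196e-26 / 1.673e-27 = 1.911e+01 m/s = 19.106 m/s

Ratio: 1.911e+01 / 4.809e+00 = 4.0

The lighter particle has larger velocity uncertainty because Δv ∝ 1/m.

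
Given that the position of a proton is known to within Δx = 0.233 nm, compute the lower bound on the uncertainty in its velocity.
135.298 m/s

Using the Heisenberg uncertainty principle and Δp = mΔv:
ΔxΔp ≥ ℏ/2
Δx(mΔv) ≥ ℏ/2

The minimum uncertainty in velocity is:
Δv_min = ℏ/(2mΔx)
Δv_min = (1.055e-34 J·s) / (2 × 1.673e-27 kg × 2.330e-10 m)
Δv_min = 1.353e+02 m/s = 135.298 m/s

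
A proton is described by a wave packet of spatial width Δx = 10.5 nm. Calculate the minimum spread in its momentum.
5.022 × 10^-27 kg·m/s

For a wave packet, the spatial width Δx and momentum spread Δp are related by the uncertainty principle:
ΔxΔp ≥ ℏ/2

The minimum momentum spread is:
Δp_min = ℏ/(2Δx)
Δp_min = (1.055e-34 J·s) / (2 × 1.050e-08 m)
Δp_min = 5.022e-27 kg·m/s

A wave packet cannot have both a well-defined position and well-defined momentum.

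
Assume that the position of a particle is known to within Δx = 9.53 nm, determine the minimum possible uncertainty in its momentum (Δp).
5.533 × 10^-27 kg·m/s

Using the Heisenberg uncertainty principle:
ΔxΔp ≥ ℏ/2

The minimum uncertainty in momentum is:
Δp_min = ℏ/(2Δx)
Δp_min = (1.055e-34 J·s) / (2 × 9.530e-09 m)
Δp_min = 5.533e-27 kg·m/s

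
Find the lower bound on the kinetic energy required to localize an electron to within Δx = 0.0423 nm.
5.323 eV

Localizing a particle requires giving it sufficient momentum uncertainty:

1. From uncertainty principle: Δp ≥ ℏ/(2Δx)
   Δp_min = (1.055e-34 J·s) / (2 × 4.230e-11 m)
   Δp_min = 1.247e-24 kg·m/s

2. This momentum uncertainty corresponds to kinetic energy:
   KE ≈ (Δp)²/(2m) = (1.247e-24)²/(2 × 9.109e-31 kg)
   KE = 8.529e-19 J = 5.323 eV

Tighter localization requires more energy.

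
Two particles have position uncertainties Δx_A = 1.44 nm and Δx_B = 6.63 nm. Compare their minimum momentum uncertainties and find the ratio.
Particle A has the larger minimum momentum uncertainty, by a factor of 4.60.

For each particle, the minimum momentum uncertainty is Δp_min = ℏ/(2Δx):

Particle A: Δp_A = ℏ/(2×1.440e-09 m) = 3.662e-26 kg·m/s
Particle B: Δp_B = ℏ/(2×6.630e-09 m) = 7.953e-27 kg·m/s

Ratio: Δp_A/Δp_B = 4.60

Since Δp_min ∝ 1/Δx, the particle with smaller position uncertainty (A) has larger momentum uncertainty.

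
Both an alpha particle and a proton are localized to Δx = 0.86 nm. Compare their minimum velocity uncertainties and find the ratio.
The proton has the larger minimum velocity uncertainty, by a ratio of 4.0.

For both particles, Δp_min = ℏ/(2Δx) = 6.131e-26 kg·m/s (same for both).

The velocity uncertainty is Δv = Δp/m:
- alpha particle: Δv = 6.131e-26 / 6.645e-27 = 9.227e+00 m/s = 9.227 m/s
- proton: Δv = 6.131e-26 / 1.673e-27 = 3.666e+01 m/s = 36.656 m/s

Ratio: 3.666e+01 / 9.227e+00 = 4.0

The lighter particle has larger velocity uncertainty because Δv ∝ 1/m.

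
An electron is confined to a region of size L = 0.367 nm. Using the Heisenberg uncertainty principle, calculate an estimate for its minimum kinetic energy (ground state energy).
70.718 meV

Using the uncertainty principle to estimate ground state energy:

1. The position uncertainty is approximately the confinement size:
   Δx ≈ L = 3.670e-10 m

2. From ΔxΔp ≥ ℏ/2, the minimum momentum uncertainty is:
   Δp ≈ ℏ/(2L) = 1.437e-25 kg·m/s

3. The kinetic energy is approximately:
   KE ≈ (Δp)²/(2m) = (1.437e-25)²/(2 × 9.109e-31 kg)
   KE ≈ 1.133e-20 J = 70.718 meV

This is an order-of-magnitude estimate of the ground state energy.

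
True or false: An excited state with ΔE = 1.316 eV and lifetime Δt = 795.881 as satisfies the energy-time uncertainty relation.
Yes, it satisfies the uncertainty relation.

Calculate the product ΔEΔt:
ΔE = 1.316 eV = 2.108e-19 J
ΔEΔt = (2.108e-19 J) × (7.959e-16 s)
ΔEΔt = 1.678e-34 J·s

Compare to the minimum allowed value ℏ/2:
ℏ/2 = 5.273e-35 J·s

Since ΔEΔt = 1.678e-34 J·s ≥ 5.273e-35 J·s = ℏ/2,
this satisfies the uncertainty relation.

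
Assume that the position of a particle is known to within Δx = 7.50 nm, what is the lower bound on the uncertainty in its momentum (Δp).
7.030 × 10^-27 kg·m/s

Using the Heisenberg uncertainty principle:
ΔxΔp ≥ ℏ/2

The minimum uncertainty in momentum is:
Δp_min = ℏ/(2Δx)
Δp_min = (1.055e-34 J·s) / (2 × 7.500e-09 m)
Δp_min = 7.030e-27 kg·m/s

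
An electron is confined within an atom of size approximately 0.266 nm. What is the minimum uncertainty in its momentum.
1.982 × 10^-25 kg·m/s

Using the Heisenberg uncertainty principle:
ΔxΔp ≥ ℏ/2

With Δx ≈ L = 2.660e-10 m (the confinement size):
Δp_min = ℏ/(2Δx)
Δp_min = (1.055e-34 J·s) / (2 × 2.660e-10 m)
Δp_min = 1.982e-25 kg·m/s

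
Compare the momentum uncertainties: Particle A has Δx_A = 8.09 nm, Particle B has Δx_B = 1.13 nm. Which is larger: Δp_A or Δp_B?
Particle B has the larger minimum momentum uncertainty, by a factor of 7.16.

For each particle, the minimum momentum uncertainty is Δp_min = ℏ/(2Δx):

Particle A: Δp_A = ℏ/(2×8.090e-09 m) = 6.518e-27 kg·m/s
Particle B: Δp_B = ℏ/(2×1.130e-09 m) = 4.666e-26 kg·m/s

Ratio: Δp_B/Δp_A = 7.16

Since Δp_min ∝ 1/Δx, the particle with smaller position uncertainty (B) has larger momentum uncertainty.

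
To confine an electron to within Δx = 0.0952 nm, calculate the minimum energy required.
1.051 eV

Localizing a particle requires giving it sufficient momentum uncertainty:

1. From uncertainty principle: Δp ≥ ℏ/(2Δx)
   Δp_min = (1.055e-34 J·s) / (2 × 9.520e-11 m)
   Δp_min = 5.539e-25 kg·m/s

2. This momentum uncertainty corresponds to kinetic energy:
   KE ≈ (Δp)²/(2m) = (5.539e-25)²/(2 × 9.109e-31 kg)
   KE = 1.684e-19 J = 1.051 eV

Tighter localization requires more energy.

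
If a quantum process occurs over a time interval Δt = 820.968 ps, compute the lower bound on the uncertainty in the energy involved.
400.876 neV

Using the energy-time uncertainty principle:
ΔEΔt ≥ ℏ/2

The minimum uncertainty in energy is:
ΔE_min = ℏ/(2Δt)
ΔE_min = (1.055e-34 J·s) / (2 × 8.210e-10 s)
ΔE_min = 6.423e-26 J = 400.876 neV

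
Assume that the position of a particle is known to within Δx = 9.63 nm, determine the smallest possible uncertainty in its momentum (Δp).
5.475 × 10^-27 kg·m/s

Using the Heisenberg uncertainty principle:
ΔxΔp ≥ ℏ/2

The minimum uncertainty in momentum is:
Δp_min = ℏ/(2Δx)
Δp_min = (1.055e-34 J·s) / (2 × 9.630e-09 m)
Δp_min = 5.475e-27 kg·m/s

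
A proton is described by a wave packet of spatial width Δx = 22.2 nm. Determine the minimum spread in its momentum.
2.375 × 10^-27 kg·m/s

For a wave packet, the spatial width Δx and momentum spread Δp are related by the uncertainty principle:
ΔxΔp ≥ ℏ/2

The minimum momentum spread is:
Δp_min = ℏ/(2Δx)
Δp_min = (1.055e-34 J·s) / (2 × 2.220e-08 m)
Δp_min = 2.375e-27 kg·m/s

A wave packet cannot have both a well-defined position and well-defined momentum.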